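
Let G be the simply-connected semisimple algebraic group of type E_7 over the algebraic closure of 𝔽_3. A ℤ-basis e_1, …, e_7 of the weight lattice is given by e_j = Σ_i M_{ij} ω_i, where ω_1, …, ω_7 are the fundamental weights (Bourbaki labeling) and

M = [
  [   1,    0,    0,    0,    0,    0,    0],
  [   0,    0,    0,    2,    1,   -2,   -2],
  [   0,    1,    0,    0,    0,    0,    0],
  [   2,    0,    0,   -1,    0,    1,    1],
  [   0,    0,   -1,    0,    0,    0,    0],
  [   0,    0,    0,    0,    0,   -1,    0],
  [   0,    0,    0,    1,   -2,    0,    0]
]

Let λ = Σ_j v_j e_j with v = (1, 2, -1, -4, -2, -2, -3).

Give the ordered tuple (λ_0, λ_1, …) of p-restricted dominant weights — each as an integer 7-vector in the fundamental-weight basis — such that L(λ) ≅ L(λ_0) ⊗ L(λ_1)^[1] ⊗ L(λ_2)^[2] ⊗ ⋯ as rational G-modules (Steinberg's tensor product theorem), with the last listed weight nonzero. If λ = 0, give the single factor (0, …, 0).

((1, 0, 2, 1, 1, 2, 0),)

ω-coordinates c = M·v, v = (1, 2, -1, -4, -2, -2, -3):
  c_1 = (1)·(1) + (0)·(2) + (0)·(-1) + (0)·(-4) + (0)·(-2) + (0)·(-2) + (0)·(-3) = 1
  c_2 = (0)·(1) + (0)·(2) + (0)·(-1) + (2)·(-4) + (1)·(-2) + (-2)·(-2) + (-2)·(-3) = 0
  c_3 = (0)·(1) + (1)·(2) + (0)·(-1) + (0)·(-4) + (0)·(-2) + (0)·(-2) + (0)·(-3) = 2
  c_4 = (2)·(1) + (0)·(2) + (0)·(-1) + (-1)·(-4) + (0)·(-2) + (1)·(-2) + (1)·(-3) = 1
  c_5 = (0)·(1) + (0)·(2) + (-1)·(-1) + (0)·(-4) + (0)·(-2) + (0)·(-2) + (0)·(-3) = 1
  c_6 = (0)·(1) + (0)·(2) + (0)·(-1) + (0)·(-4) + (0)·(-2) + (-1)·(-2) + (0)·(-3) = 2
  c_7 = (0)·(1) + (0)·(2) + (0)·(-1) + (1)·(-4) + (-2)·(-2) + (0)·(-2) + (0)·(-3) = 0
Writing each c_i in base p = 3:
  c_1 = 1 = 1·3^0
  c_2 = 0
  c_3 = 2 = 2·3^0
  c_4 = 1 = 1·3^0
  c_5 = 1 = 1·3^0
  c_6 = 2 = 2·3^0
  c_7 = 0
p-restricted factor λ_0 = (1, 0, 2, 1, 1, 2, 0)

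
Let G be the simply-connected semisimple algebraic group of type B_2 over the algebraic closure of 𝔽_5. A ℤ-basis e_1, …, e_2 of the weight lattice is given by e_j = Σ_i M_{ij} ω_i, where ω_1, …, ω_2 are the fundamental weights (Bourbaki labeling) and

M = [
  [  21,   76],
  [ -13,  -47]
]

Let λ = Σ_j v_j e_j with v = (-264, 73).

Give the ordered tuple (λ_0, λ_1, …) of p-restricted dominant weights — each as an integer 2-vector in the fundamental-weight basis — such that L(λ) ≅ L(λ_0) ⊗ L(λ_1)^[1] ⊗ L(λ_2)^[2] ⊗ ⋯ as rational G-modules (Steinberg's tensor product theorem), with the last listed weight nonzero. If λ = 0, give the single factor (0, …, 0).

((4, 1),)

In the fundamental-weight basis, λ has coordinates c = M·v (v = (-264, 73)):
  c_1 = (21)·(-264) + (76)·(73) = 4
  c_2 = (-13)·(-264) + (-47)·(73) = 1
Writing each c_i in base p = 5:
  c_1 = 4 = 4·5^0
  c_2 = 1 = 1·5^0
λ_0 = (4, 1)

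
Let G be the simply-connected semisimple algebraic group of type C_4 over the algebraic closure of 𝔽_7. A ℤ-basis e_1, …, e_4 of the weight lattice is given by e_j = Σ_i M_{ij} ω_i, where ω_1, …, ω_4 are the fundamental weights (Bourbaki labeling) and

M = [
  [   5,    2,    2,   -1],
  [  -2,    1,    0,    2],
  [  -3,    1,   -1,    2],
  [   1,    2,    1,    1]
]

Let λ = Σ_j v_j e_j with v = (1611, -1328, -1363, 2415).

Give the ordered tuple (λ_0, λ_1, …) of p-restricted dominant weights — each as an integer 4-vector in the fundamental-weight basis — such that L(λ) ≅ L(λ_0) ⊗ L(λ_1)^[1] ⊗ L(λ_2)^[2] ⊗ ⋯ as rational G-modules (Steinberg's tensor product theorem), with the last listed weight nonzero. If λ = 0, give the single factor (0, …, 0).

Converting to the ω-basis (c_i = row i of M dotted with v = (1611, -1328, -1363, 2415)):
  c_1 = 5*1611 + 2*-1328 + 2*-1363 + -1*2415 = 258
  c_2 = -2*1611 + 1*-1328 + 0*-1363 + 2*2415 = 280
  c_3 = -3*1611 + 1*-1328 + -1*-1363 + 2*2415 = 32
  c_4 = 1*1611 + 2*-1328 + 1*-1363 + 1*2415 = 7
Expand coordinatewise in base 7:
  c_1 = 258 = 6·7^0 + 1·7^1 + 5·7^2
  c_2 = 280 = 0·7^0 + 5·7^1 + 5·7^2
  c_3 = 32 = 4·7^0 + 4·7^1
  c_4 = 7 = 0·7^0 + 1·7^1
Factor λ_0 = (6, 0, 4, 0)
Factor λ_1 = (1, 5, 4, 1)
Factor λ_2 = (5, 5, 0, 0)

((6, 0, 4, 0), (1, 5, 4, 1), (5, 5, 0, 0))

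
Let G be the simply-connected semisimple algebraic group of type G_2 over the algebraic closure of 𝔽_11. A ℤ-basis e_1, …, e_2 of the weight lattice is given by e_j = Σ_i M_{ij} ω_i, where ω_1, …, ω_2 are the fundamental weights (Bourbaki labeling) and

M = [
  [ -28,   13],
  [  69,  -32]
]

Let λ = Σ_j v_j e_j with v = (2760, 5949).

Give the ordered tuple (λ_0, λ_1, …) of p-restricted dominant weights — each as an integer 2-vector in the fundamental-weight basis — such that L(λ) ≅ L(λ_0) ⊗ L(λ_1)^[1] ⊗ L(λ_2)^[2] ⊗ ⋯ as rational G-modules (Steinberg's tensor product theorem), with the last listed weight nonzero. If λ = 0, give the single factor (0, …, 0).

Converting to the ω-basis (c_i = row i of M dotted with v = (2760, 5949)):
  c_1 = (-28)·(2760) + (13)·(5949) = 57
  c_2 = (69)·(2760) + (-32)·(5949) = 72
p = 11; digits c_i = Σ_j d_{ij}·11^j, 0 ≤ d_{ij} < 11:
  c_1 = 57 = 2·11^0 + 5·11^1
  c_2 = 72 = 6·11^0 + 6·11^1
Factor λ_0 = (2, 6)
Factor λ_1 = (5, 6)

((2, 6), (5, 6))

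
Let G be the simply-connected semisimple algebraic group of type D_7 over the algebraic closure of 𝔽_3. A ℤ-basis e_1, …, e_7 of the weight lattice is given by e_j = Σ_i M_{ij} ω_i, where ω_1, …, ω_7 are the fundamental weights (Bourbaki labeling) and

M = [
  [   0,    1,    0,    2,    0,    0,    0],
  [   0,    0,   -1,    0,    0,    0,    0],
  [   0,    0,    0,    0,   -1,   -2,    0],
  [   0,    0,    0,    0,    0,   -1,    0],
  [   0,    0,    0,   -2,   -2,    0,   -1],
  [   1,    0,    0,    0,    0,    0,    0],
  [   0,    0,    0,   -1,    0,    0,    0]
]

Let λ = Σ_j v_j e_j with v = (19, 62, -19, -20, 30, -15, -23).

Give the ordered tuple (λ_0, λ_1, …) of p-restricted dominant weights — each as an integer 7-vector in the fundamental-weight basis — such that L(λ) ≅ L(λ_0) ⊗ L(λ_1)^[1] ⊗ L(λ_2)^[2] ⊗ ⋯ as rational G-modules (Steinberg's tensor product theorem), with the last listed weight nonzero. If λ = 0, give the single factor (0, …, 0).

Compute c_i = Σ_j M_{ij} v_j with v = (19, 62, -19, -20, 30, -15, -23):
  c_1 = 0*19 + 1*62 + 0*-19 + 2*-20 + 0*30 + 0*-15 + 0*-23 = 22
  c_2 = 0*19 + 0*62 + -1*-19 + 0*-20 + 0*30 + 0*-15 + 0*-23 = 19
  c_3 = 0*19 + 0*62 + 0*-19 + 0*-20 + -1*30 + -2*-15 + 0*-23 = 0
  c_4 = 0*19 + 0*62 + 0*-19 + 0*-20 + 0*30 + -1*-15 + 0*-23 = 15
  c_5 = 0*19 + 0*62 + 0*-19 + -2*-20 + -2*30 + 0*-15 + -1*-23 = 3
  c_6 = 1*19 + 0*62 + 0*-19 + 0*-20 + 0*30 + 0*-15 + 0*-23 = 19
  c_7 = 0*19 + 0*62 + 0*-19 + -1*-20 + 0*30 + 0*-15 + 0*-23 = 20
Writing each c_i in base p = 3:
  c_1 = 22 = 1·3^0 + 1·3^1 + 2·3^2
  c_2 = 19 = 1·3^0 + 0·3^1 + 2·3^2
  c_3 = 0
  c_4 = 15 = 0·3^0 + 2·3^1 + 1·3^2
  c_5 = 3 = 0·3^0 + 1·3^1
  c_6 = 19 = 1·3^0 + 0·3^1 + 2·3^2
  c_7 = 20 = 2·3^0 + 0·3^1 + 2·3^2
λ_0 = (1, 1, 0, 0, 0, 1, 2)
λ_1 = (1, 0, 0, 2, 1, 0, 0)
λ_2 = (2, 2, 0, 1, 0, 2, 2)

((1, 1, 0, 0, 0, 1, 2), (1, 0, 0, 2, 1, 0, 0), (2, 2, 0, 1, 0, 2, 2))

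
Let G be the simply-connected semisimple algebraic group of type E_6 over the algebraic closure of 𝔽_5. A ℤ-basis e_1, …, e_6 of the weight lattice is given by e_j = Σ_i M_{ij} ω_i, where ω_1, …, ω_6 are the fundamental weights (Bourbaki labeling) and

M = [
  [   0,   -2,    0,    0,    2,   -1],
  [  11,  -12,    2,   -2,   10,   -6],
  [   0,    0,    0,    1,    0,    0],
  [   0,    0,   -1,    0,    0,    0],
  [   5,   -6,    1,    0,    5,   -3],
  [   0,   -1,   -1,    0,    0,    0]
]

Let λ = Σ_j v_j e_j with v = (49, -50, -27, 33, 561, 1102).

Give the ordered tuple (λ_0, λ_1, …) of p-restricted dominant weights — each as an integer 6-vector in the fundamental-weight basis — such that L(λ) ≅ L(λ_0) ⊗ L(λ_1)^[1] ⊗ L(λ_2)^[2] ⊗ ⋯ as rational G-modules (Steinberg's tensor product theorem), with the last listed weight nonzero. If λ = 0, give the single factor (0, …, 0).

ω-coordinates c = M·v, v = (49, -50, -27, 33, 561, 1102):
  c_1 = 0·49 + (-2)·(-50) + (0)·(-27) + 0·33 + 2·561 + (-1)·(1102) = 120
  c_2 = 11·49 + (-12)·(-50) + (2)·(-27) + (-2)·(33) + 10·561 + (-6)·(1102) = 17
  c_3 = 0·49 + (0)·(-50) + (0)·(-27) + 1·33 + 0·561 + 0·1102 = 33
  c_4 = 0·49 + (0)·(-50) + (-1)·(-27) + 0·33 + 0·561 + 0·1102 = 27
  c_5 = 5·49 + (-6)·(-50) + (1)·(-27) + 0·33 + 5·561 + (-3)·(1102) = 17
  c_6 = 0·49 + (-1)·(-50) + (-1)·(-27) + 0·33 + 0·561 + 0·1102 = 77
Base-5 expansion of each c_i:
  c_1 = 120 = 0·5^0 + 4·5^1 + 4·5^2
  c_2 = 17 = 2·5^0 + 3·5^1
  c_3 = 33 = 3·5^0 + 1·5^1 + 1·5^2
  c_4 = 27 = 2·5^0 + 0·5^1 + 1·5^2
  c_5 = 17 = 2·5^0 + 3·5^1
  c_6 = 77 = 2·5^0 + 0·5^1 + 3·5^2
λ_0 = (0, 2, 3, 2, 2, 2)
λ_1 = (4, 3, 1, 0, 3, 0)
λ_2 = (4, 0, 1, 1, 0, 3)

((0, 2, 3, 2, 2, 2), (4, 3, 1, 0, 3, 0), (4, 0, 1, 1, 0, 3))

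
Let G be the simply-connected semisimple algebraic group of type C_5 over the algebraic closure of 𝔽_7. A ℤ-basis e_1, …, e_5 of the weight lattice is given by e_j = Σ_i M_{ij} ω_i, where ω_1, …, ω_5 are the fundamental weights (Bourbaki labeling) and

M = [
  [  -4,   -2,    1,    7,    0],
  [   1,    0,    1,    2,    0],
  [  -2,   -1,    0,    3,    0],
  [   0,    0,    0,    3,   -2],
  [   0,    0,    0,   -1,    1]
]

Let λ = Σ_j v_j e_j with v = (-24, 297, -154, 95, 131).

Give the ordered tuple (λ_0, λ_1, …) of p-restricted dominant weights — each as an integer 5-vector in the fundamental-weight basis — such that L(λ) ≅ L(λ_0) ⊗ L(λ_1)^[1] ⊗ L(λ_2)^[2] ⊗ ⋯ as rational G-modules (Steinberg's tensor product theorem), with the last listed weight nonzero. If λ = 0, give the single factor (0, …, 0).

((6, 5, 1, 2, 1), (1, 1, 5, 3, 5))

In the fundamental-weight basis, λ has coordinates c = M·v (v = (-24, 297, -154, 95, 131)):
  c_1 = -4*-24 + -2*297 + 1*-154 + 7*95 + 0*131 = 13
  c_2 = 1*-24 + 0*297 + 1*-154 + 2*95 + 0*131 = 12
  c_3 = -2*-24 + -1*297 + 0*-154 + 3*95 + 0*131 = 36
  c_4 = 0*-24 + 0*297 + 0*-154 + 3*95 + -2*131 = 23
  c_5 = 0*-24 + 0*297 + 0*-154 + -1*95 + 1*131 = 36
p = 7; digits c_i = Σ_j d_{ij}·7^j, 0 ≤ d_{ij} < 7:
  c_1 = 13 = 6·7^0 + 1·7^1
  c_2 = 12 = 5·7^0 + 1·7^1
  c_3 = 36 = 1·7^0 + 5·7^1
  c_4 = 23 = 2·7^0 + 3·7^1
  c_5 = 36 = 1·7^0 + 5·7^1
p-restricted factor λ_0 = (6, 5, 1, 2, 1)
p-restricted factor λ_1 = (1, 1, 5, 3, 5)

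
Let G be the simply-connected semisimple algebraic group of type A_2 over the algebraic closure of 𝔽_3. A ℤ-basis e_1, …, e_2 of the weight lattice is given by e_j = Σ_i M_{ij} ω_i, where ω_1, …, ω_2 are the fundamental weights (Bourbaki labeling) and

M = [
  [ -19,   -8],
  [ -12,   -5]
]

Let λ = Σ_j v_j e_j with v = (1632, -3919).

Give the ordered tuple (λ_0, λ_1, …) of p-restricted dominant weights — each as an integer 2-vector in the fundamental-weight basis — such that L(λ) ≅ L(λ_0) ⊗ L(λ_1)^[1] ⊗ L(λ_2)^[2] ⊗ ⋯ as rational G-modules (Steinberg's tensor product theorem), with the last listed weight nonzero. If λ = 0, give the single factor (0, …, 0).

((2, 2), (0, 0), (2, 1), (0, 0), (1, 0), (1, 0))

Converting to the ω-basis (c_i = row i of M dotted with v = (1632, -3919)):
  c_1 = (-19)·(1632) + (-8)·(-3919) = 344
  c_2 = (-12)·(1632) + (-5)·(-3919) = 11
p = 3; digits c_i = Σ_j d_{ij}·3^j, 0 ≤ d_{ij} < 3:
  c_1 = 344 = 2·3^0 + 0·3^1 + 2·3^2 + 0·3^3 + 1·3^4 + 1·3^5
  c_2 = 11 = 2·3^0 + 0·3^1 + 1·3^2
λ_0 = (2, 2)
λ_1 = (0, 0)
λ_2 = (2, 1)
λ_3 = (0, 0)
λ_4 = (1, 0)
λ_5 = (1, 0)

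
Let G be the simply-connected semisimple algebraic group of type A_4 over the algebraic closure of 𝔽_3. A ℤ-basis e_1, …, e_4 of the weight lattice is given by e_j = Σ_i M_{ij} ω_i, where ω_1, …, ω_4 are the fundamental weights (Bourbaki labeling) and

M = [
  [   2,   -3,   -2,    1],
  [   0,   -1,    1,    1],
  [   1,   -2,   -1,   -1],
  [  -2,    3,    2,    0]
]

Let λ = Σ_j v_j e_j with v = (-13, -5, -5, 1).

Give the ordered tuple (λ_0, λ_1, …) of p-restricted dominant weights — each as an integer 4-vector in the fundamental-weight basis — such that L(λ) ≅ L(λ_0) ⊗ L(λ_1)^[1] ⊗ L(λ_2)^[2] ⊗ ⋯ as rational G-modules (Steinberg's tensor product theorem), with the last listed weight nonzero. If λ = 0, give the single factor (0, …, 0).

((0, 1, 1, 1),)

ω-coordinates c = M·v, v = (-13, -5, -5, 1):
  c_1 = 2*-13 + -3*-5 + -2*-5 + 1*1 = 0
  c_2 = 0*-13 + -1*-5 + 1*-5 + 1*1 = 1
  c_3 = 1*-13 + -2*-5 + -1*-5 + -1*1 = 1
  c_4 = -2*-13 + 3*-5 + 2*-5 + 0*1 = 1
Writing each c_i in base p = 3:
  c_1 = 0
  c_2 = 1 = 1·3^0
  c_3 = 1 = 1·3^0
  c_4 = 1 = 1·3^0
Factor λ_0 = (0, 1, 1, 1)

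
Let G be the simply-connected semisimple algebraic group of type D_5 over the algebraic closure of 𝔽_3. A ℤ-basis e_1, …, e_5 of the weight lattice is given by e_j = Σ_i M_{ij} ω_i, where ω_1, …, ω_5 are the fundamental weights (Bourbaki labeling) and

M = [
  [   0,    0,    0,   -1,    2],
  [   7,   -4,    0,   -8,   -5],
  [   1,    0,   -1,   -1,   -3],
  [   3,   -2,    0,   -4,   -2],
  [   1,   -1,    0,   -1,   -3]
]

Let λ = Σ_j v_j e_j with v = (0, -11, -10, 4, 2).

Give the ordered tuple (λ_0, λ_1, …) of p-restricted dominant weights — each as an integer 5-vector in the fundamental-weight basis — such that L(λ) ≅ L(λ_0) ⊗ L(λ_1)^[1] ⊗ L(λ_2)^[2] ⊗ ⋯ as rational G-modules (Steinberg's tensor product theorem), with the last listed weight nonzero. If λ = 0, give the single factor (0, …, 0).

In the fundamental-weight basis, λ has coordinates c = M·v (v = (0, -11, -10, 4, 2)):
  c_1 = 0*0 + 0*-11 + 0*-10 + -1*4 + 2*2 = 0
  c_2 = 7*0 + -4*-11 + 0*-10 + -8*4 + -5*2 = 2
  c_3 = 1*0 + 0*-11 + -1*-10 + -1*4 + -3*2 = 0
  c_4 = 3*0 + -2*-11 + 0*-10 + -4*4 + -2*2 = 2
  c_5 = 1*0 + -1*-11 + 0*-10 + -1*4 + -3*2 = 1
Expand coordinatewise in base 3:
  c_1 = 0
  c_2 = 2 = 2·3^0
  c_3 = 0
  c_4 = 2 = 2·3^0
  c_5 = 1 = 1·3^0
λ_0 = (0, 2, 0, 2, 1)

((0, 2, 0, 2, 1),)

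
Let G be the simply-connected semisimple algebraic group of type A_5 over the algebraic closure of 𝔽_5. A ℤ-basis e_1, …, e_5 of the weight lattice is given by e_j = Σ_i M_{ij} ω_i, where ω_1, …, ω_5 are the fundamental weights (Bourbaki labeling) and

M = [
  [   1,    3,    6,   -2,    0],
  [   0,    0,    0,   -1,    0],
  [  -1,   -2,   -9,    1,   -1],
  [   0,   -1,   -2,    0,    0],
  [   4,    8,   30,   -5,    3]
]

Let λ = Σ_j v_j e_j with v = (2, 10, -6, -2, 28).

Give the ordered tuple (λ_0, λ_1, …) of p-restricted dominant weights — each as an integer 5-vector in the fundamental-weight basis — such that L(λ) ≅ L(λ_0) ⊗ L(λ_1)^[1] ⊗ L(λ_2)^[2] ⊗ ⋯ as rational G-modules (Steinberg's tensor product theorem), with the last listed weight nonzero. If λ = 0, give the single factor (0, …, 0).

Converting to the ω-basis (c_i = row i of M dotted with v = (2, 10, -6, -2, 28)):
  c_1 = 1*2 + 3*10 + 6*-6 + -2*-2 + 0*28 = 0
  c_2 = 0*2 + 0*10 + 0*-6 + -1*-2 + 0*28 = 2
  c_3 = -1*2 + -2*10 + -9*-6 + 1*-2 + -1*28 = 2
  c_4 = 0*2 + -1*10 + -2*-6 + 0*-2 + 0*28 = 2
  c_5 = 4*2 + 8*10 + 30*-6 + -5*-2 + 3*28 = 2
Writing each c_i in base p = 5:
  c_1 = 0
  c_2 = 2 = 2·5^0
  c_3 = 2 = 2·5^0
  c_4 = 2 = 2·5^0
  c_5 = 2 = 2·5^0
p-restricted factor λ_0 = (0, 2, 2, 2, 2)

((0, 2, 2, 2, 2),)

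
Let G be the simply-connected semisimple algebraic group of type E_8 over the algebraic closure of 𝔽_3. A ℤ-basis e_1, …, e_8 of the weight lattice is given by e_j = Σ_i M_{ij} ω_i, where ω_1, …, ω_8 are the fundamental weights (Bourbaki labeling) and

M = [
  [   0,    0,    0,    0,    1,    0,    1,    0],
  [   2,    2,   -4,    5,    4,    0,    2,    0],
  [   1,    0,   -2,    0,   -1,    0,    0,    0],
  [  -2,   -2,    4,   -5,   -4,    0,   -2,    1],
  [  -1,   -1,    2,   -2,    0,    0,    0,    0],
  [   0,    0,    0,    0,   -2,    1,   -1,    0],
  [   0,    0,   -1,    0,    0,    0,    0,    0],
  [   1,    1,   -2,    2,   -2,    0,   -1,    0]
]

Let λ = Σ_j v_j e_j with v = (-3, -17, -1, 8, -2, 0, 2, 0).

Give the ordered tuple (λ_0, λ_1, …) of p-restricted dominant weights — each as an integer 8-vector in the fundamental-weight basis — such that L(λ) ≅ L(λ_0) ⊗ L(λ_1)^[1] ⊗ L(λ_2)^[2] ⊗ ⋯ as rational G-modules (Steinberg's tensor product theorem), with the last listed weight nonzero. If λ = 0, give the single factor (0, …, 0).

Change of basis e → ω: c = M·v where v = (-3, -17, -1, 8, -2, 0, 2, 0):
  c_1 = 0*-3 + 0*-17 + 0*-1 + 0*8 + 1*-2 + 0*0 + 1*2 + 0*0 = 0
  c_2 = 2*-3 + 2*-17 + -4*-1 + 5*8 + 4*-2 + 0*0 + 2*2 + 0*0 = 0
  c_3 = 1*-3 + 0*-17 + -2*-1 + 0*8 + -1*-2 + 0*0 + 0*2 + 0*0 = 1
  c_4 = -2*-3 + -2*-17 + 4*-1 + -5*8 + -4*-2 + 0*0 + -2*2 + 1*0 = 0
  c_5 = -1*-3 + -1*-17 + 2*-1 + -2*8 + 0*-2 + 0*0 + 0*2 + 0*0 = 2
  c_6 = 0*-3 + 0*-17 + 0*-1 + 0*8 + -2*-2 + 1*0 + -1*2 + 0*0 = 2
  c_7 = 0*-3 + 0*-17 + -1*-1 + 0*8 + 0*-2 + 0*0 + 0*2 + 0*0 = 1
  c_8 = 1*-3 + 1*-17 + -2*-1 + 2*8 + -2*-2 + 0*0 + -1*2 + 0*0 = 0
Base-3 expansion of each c_i:
  c_1 = 0
  c_2 = 0
  c_3 = 1 = 1·3^0
  c_4 = 0
  c_5 = 2 = 2·3^0
  c_6 = 2 = 2·3^0
  c_7 = 1 = 1·3^0
  c_8 = 0
p-restricted factor λ_0 = (0, 0, 1, 0, 2, 2, 1, 0)

((0, 0, 1, 0, 2, 2, 1, 0),)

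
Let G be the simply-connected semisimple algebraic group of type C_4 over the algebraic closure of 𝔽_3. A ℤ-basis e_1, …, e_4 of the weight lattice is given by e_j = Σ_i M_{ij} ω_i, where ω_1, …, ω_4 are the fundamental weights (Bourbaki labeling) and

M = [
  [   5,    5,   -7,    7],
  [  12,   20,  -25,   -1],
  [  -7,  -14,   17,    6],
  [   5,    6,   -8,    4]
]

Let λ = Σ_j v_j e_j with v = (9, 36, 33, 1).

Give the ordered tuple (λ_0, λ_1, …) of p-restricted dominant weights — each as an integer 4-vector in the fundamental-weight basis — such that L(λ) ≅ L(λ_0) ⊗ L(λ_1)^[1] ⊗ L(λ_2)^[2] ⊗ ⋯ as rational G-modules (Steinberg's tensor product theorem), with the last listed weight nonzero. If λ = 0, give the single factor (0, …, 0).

((1, 2, 0, 1),)

In the fundamental-weight basis, λ has coordinates c = M·v (v = (9, 36, 33, 1)):
  c_1 = 5·9 + 5·36 + (-7)·(33) + 7·1 = 1
  c_2 = 12·9 + 20·36 + (-25)·(33) + (-1)·(1) = 2
  c_3 = (-7)·(9) + (-14)·(36) + 17·33 + 6·1 = 0
  c_4 = 5·9 + 6·36 + (-8)·(33) + 4·1 = 1
p = 3; digits c_i = Σ_j d_{ij}·3^j, 0 ≤ d_{ij} < 3:
  c_1 = 1 = 1·3^0
  c_2 = 2 = 2·3^0
  c_3 = 0
  c_4 = 1 = 1·3^0
Factor λ_0 = (1, 2, 0, 1)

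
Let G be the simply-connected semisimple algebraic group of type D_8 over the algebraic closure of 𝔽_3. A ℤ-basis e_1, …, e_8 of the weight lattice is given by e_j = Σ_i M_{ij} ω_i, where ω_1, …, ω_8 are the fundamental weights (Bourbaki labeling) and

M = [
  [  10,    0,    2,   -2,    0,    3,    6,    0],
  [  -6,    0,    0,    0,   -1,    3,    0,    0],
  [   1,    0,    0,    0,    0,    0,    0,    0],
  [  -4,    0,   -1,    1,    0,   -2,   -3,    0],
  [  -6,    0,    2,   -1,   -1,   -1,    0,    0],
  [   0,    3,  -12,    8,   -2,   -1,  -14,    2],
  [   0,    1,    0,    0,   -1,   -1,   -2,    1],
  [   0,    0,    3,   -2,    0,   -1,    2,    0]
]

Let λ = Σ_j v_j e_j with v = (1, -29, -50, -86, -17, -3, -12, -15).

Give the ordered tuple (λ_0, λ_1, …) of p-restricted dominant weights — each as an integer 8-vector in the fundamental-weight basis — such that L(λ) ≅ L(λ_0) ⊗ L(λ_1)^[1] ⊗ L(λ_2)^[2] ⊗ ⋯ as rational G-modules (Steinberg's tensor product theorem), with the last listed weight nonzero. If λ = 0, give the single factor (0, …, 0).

Compute c_i = Σ_j M_{ij} v_j with v = (1, -29, -50, -86, -17, -3, -12, -15):
  c_1 = 10*1 + 0*-29 + 2*-50 + -2*-86 + 0*-17 + 3*-3 + 6*-12 + 0*-15 = 1
  c_2 = -6*1 + 0*-29 + 0*-50 + 0*-86 + -1*-17 + 3*-3 + 0*-12 + 0*-15 = 2
  c_3 = 1*1 + 0*-29 + 0*-50 + 0*-86 + 0*-17 + 0*-3 + 0*-12 + 0*-15 = 1
  c_4 = -4*1 + 0*-29 + -1*-50 + 1*-86 + 0*-17 + -2*-3 + -3*-12 + 0*-15 = 2
  c_5 = -6*1 + 0*-29 + 2*-50 + -1*-86 + -1*-17 + -1*-3 + 0*-12 + 0*-15 = 0
  c_6 = 0*1 + 3*-29 + -12*-50 + 8*-86 + -2*-17 + -1*-3 + -14*-12 + 2*-15 = 0
  c_7 = 0*1 + 1*-29 + 0*-50 + 0*-86 + -1*-17 + -1*-3 + -2*-12 + 1*-15 = 0
  c_8 = 0*1 + 0*-29 + 3*-50 + -2*-86 + 0*-17 + -1*-3 + 2*-12 + 0*-15 = 1
Writing each c_i in base p = 3:
  c_1 = 1 = 1·3^0
  c_2 = 2 = 2·3^0
  c_3 = 1 = 1·3^0
  c_4 = 2 = 2·3^0
  c_5 = 0
  c_6 = 0
  c_7 = 0
  c_8 = 1 = 1·3^0
p-restricted factor λ_0 = (1, 2, 1, 2, 0, 0, 0, 1)

((1, 2, 1, 2, 0, 0, 0, 1),)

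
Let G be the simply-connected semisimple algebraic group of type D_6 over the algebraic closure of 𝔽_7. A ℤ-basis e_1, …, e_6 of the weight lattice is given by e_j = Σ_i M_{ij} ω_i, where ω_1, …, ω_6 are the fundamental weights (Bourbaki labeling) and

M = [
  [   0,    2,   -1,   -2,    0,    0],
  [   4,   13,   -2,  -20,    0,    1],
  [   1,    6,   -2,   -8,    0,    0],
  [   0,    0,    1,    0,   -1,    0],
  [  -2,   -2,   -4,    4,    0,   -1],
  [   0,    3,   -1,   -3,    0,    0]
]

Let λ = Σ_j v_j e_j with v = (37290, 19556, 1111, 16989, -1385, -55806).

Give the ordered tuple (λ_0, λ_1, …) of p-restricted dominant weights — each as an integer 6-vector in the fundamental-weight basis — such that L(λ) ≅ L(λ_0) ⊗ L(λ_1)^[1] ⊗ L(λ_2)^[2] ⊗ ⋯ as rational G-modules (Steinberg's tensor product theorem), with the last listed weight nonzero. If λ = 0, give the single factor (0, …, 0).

((5, 1, 0, 4, 5, 3), (0, 6, 4, 6, 5, 3), (5, 1, 0, 1, 2, 1), (4, 2, 6, 0, 2, 5), (1, 2, 6, 1, 2, 2))

Change of basis e → ω: c = M·v where v = (37290, 19556, 1111, 16989, -1385, -55806):
  c_1 = (0)·(37290) + (2)·(19556) + (-1)·(1111) + (-2)·(16989) + (0)·(-1385) + (0)·(-55806) = 4023
  c_2 = (4)·(37290) + (13)·(19556) + (-2)·(1111) + (-20)·(16989) + (0)·(-1385) + (1)·(-55806) = 5580
  c_3 = (1)·(37290) + (6)·(19556) + (-2)·(1111) + (-8)·(16989) + (0)·(-1385) + (0)·(-55806) = 16492
  c_4 = (0)·(37290) + (0)·(19556) + (1)·(1111) + (0)·(16989) + (-1)·(-1385) + (0)·(-55806) = 2496
  c_5 = (-2)·(37290) + (-2)·(19556) + (-4)·(1111) + (4)·(16989) + (0)·(-1385) + (-1)·(-55806) = 5626
  c_6 = (0)·(37290) + (3)·(19556) + (-1)·(1111) + (-3)·(16989) + (0)·(-1385) + (0)·(-55806) = 6590
p = 7; digits c_i = Σ_j d_{ij}·7^j, 0 ≤ d_{ij} < 7:
  c_1 = 4023 = 5·7^0 + 0·7^1 + 5·7^2 + 4·7^3 + 1·7^4
  c_2 = 5580 = 1·7^0 + 6·7^1 + 1·7^2 + 2·7^3 + 2·7^4
  c_3 = 16492 = 0·7^0 + 4·7^1 + 0·7^2 + 6·7^3 + 6·7^4
  c_4 = 2496 = 4·7^0 + 6·7^1 + 1·7^2 + 0·7^3 + 1·7^4
  c_5 = 5626 = 5·7^0 + 5·7^1 + 2·7^2 + 2·7^3 + 2·7^4
  c_6 = 6590 = 3·7^0 + 3·7^1 + 1·7^2 + 5·7^3 + 2·7^4
p-restricted factor λ_0 = (5, 1, 0, 4, 5, 3)
p-restricted factor λ_1 = (0, 6, 4, 6, 5, 3)
p-restricted factor λ_2 = (5, 1, 0, 1, 2, 1)
p-restricted factor λ_3 = (4, 2, 6, 0, 2, 5)
p-restricted factor λ_4 = (1, 2, 6, 1, 2, 2)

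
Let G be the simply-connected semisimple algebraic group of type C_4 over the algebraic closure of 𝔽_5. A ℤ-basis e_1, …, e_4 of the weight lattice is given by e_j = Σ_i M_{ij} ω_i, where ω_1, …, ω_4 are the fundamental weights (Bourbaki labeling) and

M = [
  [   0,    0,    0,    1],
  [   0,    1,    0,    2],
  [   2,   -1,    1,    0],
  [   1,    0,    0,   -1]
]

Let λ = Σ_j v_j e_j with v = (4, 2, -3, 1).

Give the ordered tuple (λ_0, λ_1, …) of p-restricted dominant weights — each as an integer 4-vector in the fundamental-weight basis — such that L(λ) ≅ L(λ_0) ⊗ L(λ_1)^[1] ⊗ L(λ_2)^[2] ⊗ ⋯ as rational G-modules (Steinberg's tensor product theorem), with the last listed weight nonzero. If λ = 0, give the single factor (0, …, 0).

((1, 4, 3, 3),)

Converting to the ω-basis (c_i = row i of M dotted with v = (4, 2, -3, 1)):
  c_1 = (0)·(4) + (0)·(2) + (0)·(-3) + (1)·(1) = 1
  c_2 = (0)·(4) + (1)·(2) + (0)·(-3) + (2)·(1) = 4
  c_3 = (2)·(4) + (-1)·(2) + (1)·(-3) + (0)·(1) = 3
  c_4 = (1)·(4) + (0)·(2) + (0)·(-3) + (-1)·(1) = 3
Base-5 expansion of each c_i:
  c_1 = 1 = 1·5^0
  c_2 = 4 = 4·5^0
  c_3 = 3 = 3·5^0
  c_4 = 3 = 3·5^0
p-restricted factor λ_0 = (1, 4, 3, 3)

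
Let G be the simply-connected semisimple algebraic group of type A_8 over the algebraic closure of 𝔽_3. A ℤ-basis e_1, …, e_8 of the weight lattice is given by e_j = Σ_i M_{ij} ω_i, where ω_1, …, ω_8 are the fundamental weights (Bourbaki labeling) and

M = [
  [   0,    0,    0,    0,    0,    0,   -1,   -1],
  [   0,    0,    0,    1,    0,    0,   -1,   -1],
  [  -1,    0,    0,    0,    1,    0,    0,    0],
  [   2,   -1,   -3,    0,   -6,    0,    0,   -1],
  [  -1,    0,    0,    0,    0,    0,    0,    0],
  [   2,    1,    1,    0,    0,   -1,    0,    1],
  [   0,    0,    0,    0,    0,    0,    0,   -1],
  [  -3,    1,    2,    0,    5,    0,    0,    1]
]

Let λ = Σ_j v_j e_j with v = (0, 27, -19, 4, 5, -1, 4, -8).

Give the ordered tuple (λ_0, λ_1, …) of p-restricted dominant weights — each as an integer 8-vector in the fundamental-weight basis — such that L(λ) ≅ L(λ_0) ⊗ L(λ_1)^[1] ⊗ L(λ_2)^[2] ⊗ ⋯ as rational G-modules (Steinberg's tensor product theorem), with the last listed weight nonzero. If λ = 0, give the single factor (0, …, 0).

((1, 2, 2, 2, 0, 1, 2, 0), (1, 2, 1, 2, 0, 0, 2, 2))

ω-coordinates c = M·v, v = (0, 27, -19, 4, 5, -1, 4, -8):
  c_1 = (0)·(0) + (0)·(27) + (0)·(-19) + (0)·(4) + (0)·(5) + (0)·(-1) + (-1)·(4) + (-1)·(-8) = 4
  c_2 = (0)·(0) + (0)·(27) + (0)·(-19) + (1)·(4) + (0)·(5) + (0)·(-1) + (-1)·(4) + (-1)·(-8) = 8
  c_3 = (-1)·(0) + (0)·(27) + (0)·(-19) + (0)·(4) + (1)·(5) + (0)·(-1) + (0)·(4) + (0)·(-8) = 5
  c_4 = (2)·(0) + (-1)·(27) + (-3)·(-19) + (0)·(4) + (-6)·(5) + (0)·(-1) + (0)·(4) + (-1)·(-8) = 8
  c_5 = (-1)·(0) + (0)·(27) + (0)·(-19) + (0)·(4) + (0)·(5) + (0)·(-1) + (0)·(4) + (0)·(-8) = 0
  c_6 = (2)·(0) + (1)·(27) + (1)·(-19) + (0)·(4) + (0)·(5) + (-1)·(-1) + (0)·(4) + (1)·(-8) = 1
  c_7 = (0)·(0) + (0)·(27) + (0)·(-19) + (0)·(4) + (0)·(5) + (0)·(-1) + (0)·(4) + (-1)·(-8) = 8
  c_8 = (-3)·(0) + (1)·(27) + (2)·(-19) + (0)·(4) + (5)·(5) + (0)·(-1) + (0)·(4) + (1)·(-8) = 6
Base-3 expansion of each c_i:
  c_1 = 4 = 1·3^0 + 1·3^1
  c_2 = 8 = 2·3^0 + 2·3^1
  c_3 = 5 = 2·3^0 + 1·3^1
  c_4 = 8 = 2·3^0 + 2·3^1
  c_5 = 0
  c_6 = 1 = 1·3^0
  c_7 = 8 = 2·3^0 + 2·3^1
  c_8 = 6 = 0·3^0 + 2·3^1
Factor λ_0 = (1, 2, 2, 2, 0, 1, 2, 0)
Factor λ_1 = (1, 2, 1, 2, 0, 0, 2, 2)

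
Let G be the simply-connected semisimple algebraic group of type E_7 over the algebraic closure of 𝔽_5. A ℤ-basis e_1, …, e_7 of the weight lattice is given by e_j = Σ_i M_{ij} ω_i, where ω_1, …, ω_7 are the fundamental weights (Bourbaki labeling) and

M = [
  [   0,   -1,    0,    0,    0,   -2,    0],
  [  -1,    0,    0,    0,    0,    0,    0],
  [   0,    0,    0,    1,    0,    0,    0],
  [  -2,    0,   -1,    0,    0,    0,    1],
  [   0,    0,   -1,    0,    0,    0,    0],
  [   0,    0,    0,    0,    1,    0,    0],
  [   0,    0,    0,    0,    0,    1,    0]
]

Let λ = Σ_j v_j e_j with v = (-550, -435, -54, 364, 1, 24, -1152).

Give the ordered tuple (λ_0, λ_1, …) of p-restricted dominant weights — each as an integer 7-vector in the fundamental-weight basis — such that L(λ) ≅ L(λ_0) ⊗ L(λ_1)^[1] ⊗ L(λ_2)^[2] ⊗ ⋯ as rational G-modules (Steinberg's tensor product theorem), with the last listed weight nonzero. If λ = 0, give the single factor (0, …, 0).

In the fundamental-weight basis, λ has coordinates c = M·v (v = (-550, -435, -54, 364, 1, 24, -1152)):
  c_1 = (0)·(-550) + (-1)·(-435) + (0)·(-54) + 0·364 + 0·1 + (-2)·(24) + (0)·(-1152) = 387
  c_2 = (-1)·(-550) + (0)·(-435) + (0)·(-54) + 0·364 + 0·1 + 0·24 + (0)·(-1152) = 550
  c_3 = (0)·(-550) + (0)·(-435) + (0)·(-54) + 1·364 + 0·1 + 0·24 + (0)·(-1152) = 364
  c_4 = (-2)·(-550) + (0)·(-435) + (-1)·(-54) + 0·364 + 0·1 + 0·24 + (1)·(-1152) = 2
  c_5 = (0)·(-550) + (0)·(-435) + (-1)·(-54) + 0·364 + 0·1 + 0·24 + (0)·(-1152) = 54
  c_6 = (0)·(-550) + (0)·(-435) + (0)·(-54) + 0·364 + 1·1 + 0·24 + (0)·(-1152) = 1
  c_7 = (0)·(-550) + (0)·(-435) + (0)·(-54) + 0·364 + 0·1 + 1·24 + (0)·(-1152) = 24
Expand coordinatewise in base 5:
  c_1 = 387 = 2·5^0 + 2·5^1 + 0·5^2 + 3·5^3
  c_2 = 550 = 0·5^0 + 0·5^1 + 2·5^2 + 4·5^3
  c_3 = 364 = 4·5^0 + 2·5^1 + 4·5^2 + 2·5^3
  c_4 = 2 = 2·5^0
  c_5 = 54 = 4·5^0 + 0·5^1 + 2·5^2
  c_6 = 1 = 1·5^0
  c_7 = 24 = 4·5^0 + 4·5^1
p-restricted factor λ_0 = (2, 0, 4, 2, 4, 1, 4)
p-restricted factor λ_1 = (2, 0, 2, 0, 0, 0, 4)
p-restricted factor λ_2 = (0, 2, 4, 0, 2, 0, 0)
p-restricted factor λ_3 = (3, 4, 2, 0, 0, 0, 0)

((2, 0, 4, 2, 4, 1, 4), (2, 0, 2, 0, 0, 0, 4), (0, 2, 4, 0, 2, 0, 0), (3, 4, 2, 0, 0, 0, 0))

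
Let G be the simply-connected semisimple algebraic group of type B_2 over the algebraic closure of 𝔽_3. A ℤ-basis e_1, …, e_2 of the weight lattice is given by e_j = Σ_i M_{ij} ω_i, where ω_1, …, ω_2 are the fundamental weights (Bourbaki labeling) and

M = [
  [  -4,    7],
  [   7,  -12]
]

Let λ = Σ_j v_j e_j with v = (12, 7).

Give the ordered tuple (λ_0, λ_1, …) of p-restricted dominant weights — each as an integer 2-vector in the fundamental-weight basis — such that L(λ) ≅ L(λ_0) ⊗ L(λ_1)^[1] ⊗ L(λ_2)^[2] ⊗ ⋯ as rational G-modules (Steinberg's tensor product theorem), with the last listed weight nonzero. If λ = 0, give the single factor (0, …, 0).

((1, 0),)

In the fundamental-weight basis, λ has coordinates c = M·v (v = (12, 7)):
  c_1 = -4*12 + 7*7 = 1
  c_2 = 7*12 + -12*7 = 0
Writing each c_i in base p = 3:
  c_1 = 1 = 1·3^0
  c_2 = 0
p-restricted factor λ_0 = (1, 0)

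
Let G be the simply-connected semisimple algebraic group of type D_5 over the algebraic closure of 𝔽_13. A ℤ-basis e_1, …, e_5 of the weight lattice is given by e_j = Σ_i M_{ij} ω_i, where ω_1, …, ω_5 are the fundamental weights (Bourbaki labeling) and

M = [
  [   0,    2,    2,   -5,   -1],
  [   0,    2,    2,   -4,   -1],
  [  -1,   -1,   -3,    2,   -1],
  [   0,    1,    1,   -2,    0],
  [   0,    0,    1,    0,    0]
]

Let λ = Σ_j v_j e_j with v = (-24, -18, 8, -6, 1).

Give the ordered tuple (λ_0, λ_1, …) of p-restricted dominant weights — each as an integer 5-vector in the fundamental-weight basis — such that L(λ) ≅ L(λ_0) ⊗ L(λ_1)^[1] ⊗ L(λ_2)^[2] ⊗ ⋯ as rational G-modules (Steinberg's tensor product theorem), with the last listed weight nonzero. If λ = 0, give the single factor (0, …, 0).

((9, 3, 5, 2, 8),)

In the fundamental-weight basis, λ has coordinates c = M·v (v = (-24, -18, 8, -6, 1)):
  c_1 = 0*-24 + 2*-18 + 2*8 + -5*-6 + -1*1 = 9
  c_2 = 0*-24 + 2*-18 + 2*8 + -4*-6 + -1*1 = 3
  c_3 = -1*-24 + -1*-18 + -3*8 + 2*-6 + -1*1 = 5
  c_4 = 0*-24 + 1*-18 + 1*8 + -2*-6 + 0*1 = 2
  c_5 = 0*-24 + 0*-18 + 1*8 + 0*-6 + 0*1 = 8
Expand coordinatewise in base 13:
  c_1 = 9 = 9·13^0
  c_2 = 3 = 3·13^0
  c_3 = 5 = 5·13^0
  c_4 = 2 = 2·13^0
  c_5 = 8 = 8·13^0
Factor λ_0 = (9, 3, 5, 2, 8)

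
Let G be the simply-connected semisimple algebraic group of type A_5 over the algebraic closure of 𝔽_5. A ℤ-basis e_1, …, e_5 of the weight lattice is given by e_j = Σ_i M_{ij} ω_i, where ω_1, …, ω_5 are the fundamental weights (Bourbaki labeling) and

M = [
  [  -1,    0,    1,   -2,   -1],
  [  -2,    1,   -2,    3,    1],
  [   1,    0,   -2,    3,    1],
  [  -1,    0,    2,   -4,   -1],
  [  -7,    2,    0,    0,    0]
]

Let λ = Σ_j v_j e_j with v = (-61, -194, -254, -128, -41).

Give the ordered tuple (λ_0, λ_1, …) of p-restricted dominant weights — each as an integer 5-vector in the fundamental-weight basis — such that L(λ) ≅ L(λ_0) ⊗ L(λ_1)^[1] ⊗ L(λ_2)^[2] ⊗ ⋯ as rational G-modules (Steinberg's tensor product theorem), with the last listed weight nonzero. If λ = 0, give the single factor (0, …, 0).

ω-coordinates c = M·v, v = (-61, -194, -254, -128, -41):
  c_1 = (-1)·(-61) + (0)·(-194) + (1)·(-254) + (-2)·(-128) + (-1)·(-41) = 104
  c_2 = (-2)·(-61) + (1)·(-194) + (-2)·(-254) + (3)·(-128) + (1)·(-41) = 11
  c_3 = (1)·(-61) + (0)·(-194) + (-2)·(-254) + (3)·(-128) + (1)·(-41) = 22
  c_4 = (-1)·(-61) + (0)·(-194) + (2)·(-254) + (-4)·(-128) + (-1)·(-41) = 106
  c_5 = (-7)·(-61) + (2)·(-194) + (0)·(-254) + (0)·(-128) + (0)·(-41) = 39
Base-5 expansion of each c_i:
  c_1 = 104 = 4·5^0 + 0·5^1 + 4·5^2
  c_2 = 11 = 1·5^0 + 2·5^1
  c_3 = 22 = 2·5^0 + 4·5^1
  c_4 = 106 = 1·5^0 + 1·5^1 + 4·5^2
  c_5 = 39 = 4·5^0 + 2·5^1 + 1·5^2
p-restricted factor λ_0 = (4, 1, 2, 1, 4)
p-restricted factor λ_1 = (0, 2, 4, 1, 2)
p-restricted factor λ_2 = (4, 0, 0, 4, 1)

((4, 1, 2, 1, 4), (0, 2, 4, 1, 2), (4, 0, 0, 4, 1))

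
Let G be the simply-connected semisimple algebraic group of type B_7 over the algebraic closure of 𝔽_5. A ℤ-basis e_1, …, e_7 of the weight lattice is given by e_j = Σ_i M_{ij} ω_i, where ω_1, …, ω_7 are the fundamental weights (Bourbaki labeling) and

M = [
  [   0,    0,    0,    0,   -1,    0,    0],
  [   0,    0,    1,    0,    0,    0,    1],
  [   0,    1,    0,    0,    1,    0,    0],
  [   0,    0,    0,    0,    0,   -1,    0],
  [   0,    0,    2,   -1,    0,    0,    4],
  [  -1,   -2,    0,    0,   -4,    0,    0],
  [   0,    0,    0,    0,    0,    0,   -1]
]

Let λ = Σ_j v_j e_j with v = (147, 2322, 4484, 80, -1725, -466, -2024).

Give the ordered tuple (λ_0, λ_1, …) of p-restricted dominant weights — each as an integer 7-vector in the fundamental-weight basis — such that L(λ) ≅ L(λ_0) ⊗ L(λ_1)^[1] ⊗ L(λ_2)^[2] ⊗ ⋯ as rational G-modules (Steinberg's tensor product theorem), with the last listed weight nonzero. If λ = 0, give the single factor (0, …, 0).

Change of basis e → ω: c = M·v where v = (147, 2322, 4484, 80, -1725, -466, -2024):
  c_1 = (0)·(147) + (0)·(2322) + (0)·(4484) + (0)·(80) + (-1)·(-1725) + (0)·(-466) + (0)·(-2024) = 1725
  c_2 = (0)·(147) + (0)·(2322) + (1)·(4484) + (0)·(80) + (0)·(-1725) + (0)·(-466) + (1)·(-2024) = 2460
  c_3 = (0)·(147) + (1)·(2322) + (0)·(4484) + (0)·(80) + (1)·(-1725) + (0)·(-466) + (0)·(-2024) = 597
  c_4 = (0)·(147) + (0)·(2322) + (0)·(4484) + (0)·(80) + (0)·(-1725) + (-1)·(-466) + (0)·(-2024) = 466
  c_5 = (0)·(147) + (0)·(2322) + (2)·(4484) + (-1)·(80) + (0)·(-1725) + (0)·(-466) + (4)·(-2024) = 792
  c_6 = (-1)·(147) + (-2)·(2322) + (0)·(4484) + (0)·(80) + (-4)·(-1725) + (0)·(-466) + (0)·(-2024) = 2109
  c_7 = (0)·(147) + (0)·(2322) + (0)·(4484) + (0)·(80) + (0)·(-1725) + (0)·(-466) + (-1)·(-2024) = 2024
Writing each c_i in base p = 5:
  c_1 = 1725 = 0·5^0 + 0·5^1 + 4·5^2 + 3·5^3 + 2·5^4
  c_2 = 2460 = 0·5^0 + 2·5^1 + 3·5^2 + 4·5^3 + 3·5^4
  c_3 = 597 = 2·5^0 + 4·5^1 + 3·5^2 + 4·5^3
  c_4 = 466 = 1·5^0 + 3·5^1 + 3·5^2 + 3·5^3
  c_5 = 792 = 2·5^0 + 3·5^1 + 1·5^2 + 1·5^3 + 1·5^4
  c_6 = 2109 = 4·5^0 + 1·5^1 + 4·5^2 + 1·5^3 + 3·5^4
  c_7 = 2024 = 4·5^0 + 4·5^1 + 0·5^2 + 1·5^3 + 3·5^4
λ_0 = (0, 0, 2, 1, 2, 4, 4)
λ_1 = (0, 2, 4, 3, 3, 1, 4)
λ_2 = (4, 3, 3, 3, 1, 4, 0)
λ_3 = (3, 4, 4, 3, 1, 1, 1)
λ_4 = (2, 3, 0, 0, 1, 3, 3)

((0, 0, 2, 1, 2, 4, 4), (0, 2, 4, 3, 3, 1, 4), (4, 3, 3, 3, 1, 4, 0), (3, 4, 4, 3, 1, 1, 1), (2, 3, 0, 0, 1, 3, 3))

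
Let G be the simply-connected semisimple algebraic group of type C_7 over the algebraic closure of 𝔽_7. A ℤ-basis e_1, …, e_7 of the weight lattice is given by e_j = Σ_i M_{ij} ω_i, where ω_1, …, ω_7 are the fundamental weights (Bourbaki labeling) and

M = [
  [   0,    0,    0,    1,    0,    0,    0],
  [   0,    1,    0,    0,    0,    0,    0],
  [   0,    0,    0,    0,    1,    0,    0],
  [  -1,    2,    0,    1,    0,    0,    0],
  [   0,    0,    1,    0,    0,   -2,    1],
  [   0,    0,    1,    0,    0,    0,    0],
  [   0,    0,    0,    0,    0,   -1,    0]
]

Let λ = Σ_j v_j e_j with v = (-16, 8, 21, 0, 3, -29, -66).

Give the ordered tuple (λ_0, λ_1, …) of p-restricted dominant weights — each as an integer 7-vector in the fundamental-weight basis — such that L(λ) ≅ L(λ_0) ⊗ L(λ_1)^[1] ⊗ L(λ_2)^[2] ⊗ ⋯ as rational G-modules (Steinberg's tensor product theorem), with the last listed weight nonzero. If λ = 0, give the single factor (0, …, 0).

Converting to the ω-basis (c_i = row i of M dotted with v = (-16, 8, 21, 0, 3, -29, -66)):
  c_1 = (0)·(-16) + 0·8 + 0·21 + 1·0 + 0·3 + (0)·(-29) + (0)·(-66) = 0
  c_2 = (0)·(-16) + 1·8 + 0·21 + 0·0 + 0·3 + (0)·(-29) + (0)·(-66) = 8
  c_3 = (0)·(-16) + 0·8 + 0·21 + 0·0 + 1·3 + (0)·(-29) + (0)·(-66) = 3
  c_4 = (-1)·(-16) + 2·8 + 0·21 + 1·0 + 0·3 + (0)·(-29) + (0)·(-66) = 32
  c_5 = (0)·(-16) + 0·8 + 1·21 + 0·0 + 0·3 + (-2)·(-29) + (1)·(-66) = 13
  c_6 = (0)·(-16) + 0·8 + 1·21 + 0·0 + 0·3 + (0)·(-29) + (0)·(-66) = 21
  c_7 = (0)·(-16) + 0·8 + 0·21 + 0·0 + 0·3 + (-1)·(-29) + (0)·(-66) = 29
Expand coordinatewise in base 7:
  c_1 = 0
  c_2 = 8 = 1·7^0 + 1·7^1
  c_3 = 3 = 3·7^0
  c_4 = 32 = 4·7^0 + 4·7^1
  c_5 = 13 = 6·7^0 + 1·7^1
  c_6 = 21 = 0·7^0 + 3·7^1
  c_7 = 29 = 1·7^0 + 4·7^1
p-restricted factor λ_0 = (0, 1, 3, 4, 6, 0, 1)
p-restricted factor λ_1 = (0, 1, 0, 4, 1, 3, 4)

((0, 1, 3, 4, 6, 0, 1), (0, 1, 0, 4, 1, 3, 4))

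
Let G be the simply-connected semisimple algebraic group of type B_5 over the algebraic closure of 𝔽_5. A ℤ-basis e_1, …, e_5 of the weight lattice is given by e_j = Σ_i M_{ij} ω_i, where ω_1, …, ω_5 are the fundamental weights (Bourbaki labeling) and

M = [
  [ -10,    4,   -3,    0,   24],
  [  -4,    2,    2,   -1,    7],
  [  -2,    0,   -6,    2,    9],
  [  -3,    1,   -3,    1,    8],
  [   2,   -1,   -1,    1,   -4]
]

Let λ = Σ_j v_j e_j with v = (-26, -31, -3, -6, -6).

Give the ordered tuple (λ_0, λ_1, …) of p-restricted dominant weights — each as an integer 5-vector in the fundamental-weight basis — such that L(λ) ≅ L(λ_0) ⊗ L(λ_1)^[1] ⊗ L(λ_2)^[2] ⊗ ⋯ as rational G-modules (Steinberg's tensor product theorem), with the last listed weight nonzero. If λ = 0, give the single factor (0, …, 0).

In the fundamental-weight basis, λ has coordinates c = M·v (v = (-26, -31, -3, -6, -6)):
  c_1 = (-10)·(-26) + (4)·(-31) + (-3)·(-3) + (0)·(-6) + (24)·(-6) = 1
  c_2 = (-4)·(-26) + (2)·(-31) + (2)·(-3) + (-1)·(-6) + (7)·(-6) = 0
  c_3 = (-2)·(-26) + (0)·(-31) + (-6)·(-3) + (2)·(-6) + (9)·(-6) = 4
  c_4 = (-3)·(-26) + (1)·(-31) + (-3)·(-3) + (1)·(-6) + (8)·(-6) = 2
  c_5 = (2)·(-26) + (-1)·(-31) + (-1)·(-3) + (1)·(-6) + (-4)·(-6) = 0
p = 5; digits c_i = Σ_j d_{ij}·5^j, 0 ≤ d_{ij} < 5:
  c_1 = 1 = 1·5^0
  c_2 = 0
  c_3 = 4 = 4·5^0
  c_4 = 2 = 2·5^0
  c_5 = 0
Factor λ_0 = (1, 0, 4, 2, 0)

((1, 0, 4, 2, 0),)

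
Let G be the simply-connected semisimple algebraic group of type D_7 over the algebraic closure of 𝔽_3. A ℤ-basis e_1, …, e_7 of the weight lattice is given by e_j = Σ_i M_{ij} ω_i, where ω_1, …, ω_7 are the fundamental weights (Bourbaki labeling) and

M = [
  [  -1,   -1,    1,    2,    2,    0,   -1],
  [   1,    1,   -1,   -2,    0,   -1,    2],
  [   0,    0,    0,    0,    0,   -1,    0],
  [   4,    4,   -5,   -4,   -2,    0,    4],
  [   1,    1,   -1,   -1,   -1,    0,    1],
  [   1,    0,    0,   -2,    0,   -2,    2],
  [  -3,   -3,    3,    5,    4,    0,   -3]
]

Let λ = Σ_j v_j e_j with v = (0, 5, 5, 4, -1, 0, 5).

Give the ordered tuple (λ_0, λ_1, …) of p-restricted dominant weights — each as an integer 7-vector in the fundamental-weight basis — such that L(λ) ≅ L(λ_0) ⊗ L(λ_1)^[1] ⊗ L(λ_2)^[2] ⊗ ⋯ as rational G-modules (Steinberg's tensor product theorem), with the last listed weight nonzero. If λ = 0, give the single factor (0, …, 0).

ω-coordinates c = M·v, v = (0, 5, 5, 4, -1, 0, 5):
  c_1 = -1*0 + -1*5 + 1*5 + 2*4 + 2*-1 + 0*0 + -1*5 = 1
  c_2 = 1*0 + 1*5 + -1*5 + -2*4 + 0*-1 + -1*0 + 2*5 = 2
  c_3 = 0*0 + 0*5 + 0*5 + 0*4 + 0*-1 + -1*0 + 0*5 = 0
  c_4 = 4*0 + 4*5 + -5*5 + -4*4 + -2*-1 + 0*0 + 4*5 = 1
  c_5 = 1*0 + 1*5 + -1*5 + -1*4 + -1*-1 + 0*0 + 1*5 = 2
  c_6 = 1*0 + 0*5 + 0*5 + -2*4 + 0*-1 + -2*0 + 2*5 = 2
  c_7 = -3*0 + -3*5 + 3*5 + 5*4 + 4*-1 + 0*0 + -3*5 = 1
p = 3; digits c_i = Σ_j d_{ij}·3^j, 0 ≤ d_{ij} < 3:
  c_1 = 1 = 1·3^0
  c_2 = 2 = 2·3^0
  c_3 = 0
  c_4 = 1 = 1·3^0
  c_5 = 2 = 2·3^0
  c_6 = 2 = 2·3^0
  c_7 = 1 = 1·3^0
p-restricted factor λ_0 = (1, 2, 0, 1, 2, 2, 1)

((1, 2, 0, 1, 2, 2, 1),)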